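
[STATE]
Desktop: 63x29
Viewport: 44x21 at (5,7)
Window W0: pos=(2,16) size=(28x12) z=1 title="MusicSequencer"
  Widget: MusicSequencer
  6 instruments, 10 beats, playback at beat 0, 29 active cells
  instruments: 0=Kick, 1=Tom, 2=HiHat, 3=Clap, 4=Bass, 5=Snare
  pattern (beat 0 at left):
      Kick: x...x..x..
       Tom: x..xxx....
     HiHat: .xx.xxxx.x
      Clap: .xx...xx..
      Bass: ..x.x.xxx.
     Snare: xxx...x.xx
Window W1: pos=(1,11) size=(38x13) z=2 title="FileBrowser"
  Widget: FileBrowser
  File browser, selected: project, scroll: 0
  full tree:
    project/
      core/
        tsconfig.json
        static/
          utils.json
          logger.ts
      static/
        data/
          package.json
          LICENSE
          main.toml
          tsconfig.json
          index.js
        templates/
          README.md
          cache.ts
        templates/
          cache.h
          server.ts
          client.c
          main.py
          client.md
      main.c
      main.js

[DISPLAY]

                                            
                                            
                                            
                                            
━━━━━━━━━━━━━━━━━━━━━━━━━━━━━━━━━┓          
leBrowser                        ┃          
─────────────────────────────────┨          
-] project/                      ┃          
 [+] core/                       ┃          
 [+] static/                     ┃          
 main.c                          ┃          
 main.js                         ┃          
                                 ┃          
                                 ┃          
                                 ┃          
                                 ┃          
━━━━━━━━━━━━━━━━━━━━━━━━━━━━━━━━━┛          
Bass··█·█·███·          ┃                   
nare███···█·██          ┃                   
                        ┃                   
━━━━━━━━━━━━━━━━━━━━━━━━┛                   


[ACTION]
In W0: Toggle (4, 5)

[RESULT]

                                            
                                            
                                            
                                            
━━━━━━━━━━━━━━━━━━━━━━━━━━━━━━━━━┓          
leBrowser                        ┃          
─────────────────────────────────┨          
-] project/                      ┃          
 [+] core/                       ┃          
 [+] static/                     ┃          
 main.c                          ┃          
 main.js                         ┃          
                                 ┃          
                                 ┃          
                                 ┃          
                                 ┃          
━━━━━━━━━━━━━━━━━━━━━━━━━━━━━━━━━┛          
Bass··█·█████·          ┃                   
nare███···█·██          ┃                   
                        ┃                   
━━━━━━━━━━━━━━━━━━━━━━━━┛                   


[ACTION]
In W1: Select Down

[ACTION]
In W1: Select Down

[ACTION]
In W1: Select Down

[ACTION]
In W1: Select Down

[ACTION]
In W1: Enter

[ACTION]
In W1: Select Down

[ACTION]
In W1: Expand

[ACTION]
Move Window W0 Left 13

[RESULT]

                                            
                                            
                                            
                                            
━━━━━━━━━━━━━━━━━━━━━━━━━━━━━━━━━┓          
leBrowser                        ┃          
─────────────────────────────────┨          
-] project/                      ┃          
 [+] core/                       ┃          
 [+] static/                     ┃          
 main.c                          ┃          
 main.js                         ┃          
                                 ┃          
                                 ┃          
                                 ┃          
                                 ┃          
━━━━━━━━━━━━━━━━━━━━━━━━━━━━━━━━━┛          
ss··█·█████·          ┃                     
re███···█·██          ┃                     
                      ┃                     
━━━━━━━━━━━━━━━━━━━━━━┛                     


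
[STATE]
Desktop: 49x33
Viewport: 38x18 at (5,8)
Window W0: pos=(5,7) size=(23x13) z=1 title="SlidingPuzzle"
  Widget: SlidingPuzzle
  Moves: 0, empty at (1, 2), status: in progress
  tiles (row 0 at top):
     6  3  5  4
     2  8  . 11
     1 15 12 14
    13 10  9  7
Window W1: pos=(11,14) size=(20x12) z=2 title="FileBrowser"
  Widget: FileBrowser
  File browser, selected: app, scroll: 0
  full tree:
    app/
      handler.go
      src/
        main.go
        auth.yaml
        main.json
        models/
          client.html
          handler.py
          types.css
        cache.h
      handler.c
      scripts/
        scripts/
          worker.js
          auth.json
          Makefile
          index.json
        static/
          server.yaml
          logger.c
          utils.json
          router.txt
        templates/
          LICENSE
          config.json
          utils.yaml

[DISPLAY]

┃ SlidingPuzzle       ┃               
┠─────────────────────┨               
┃┌────┬────┬────┬────┐┃               
┃│  6 │  3 │  5 │  4 │┃               
┃├────┼────┼────┼────┤┃               
┃│  2 │  8 │    │ 11 │┃               
┃├────┏━━━━━━━━━━━━━━━━━━┓            
┃│  1 ┃ FileBrowser      ┃            
┃├────┠──────────────────┨            
┃│ 13 ┃> [-] app/        ┃            
┃└────┃    handler.go    ┃            
┗━━━━━┃    [+] src/      ┃            
      ┃    handler.c     ┃            
      ┃    [+] scripts/  ┃            
      ┃                  ┃            
      ┃                  ┃            
      ┃                  ┃            
      ┗━━━━━━━━━━━━━━━━━━┛            


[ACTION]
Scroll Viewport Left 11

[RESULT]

     ┃ SlidingPuzzle       ┃          
     ┠─────────────────────┨          
     ┃┌────┬────┬────┬────┐┃          
     ┃│  6 │  3 │  5 │  4 │┃          
     ┃├────┼────┼────┼────┤┃          
     ┃│  2 │  8 │    │ 11 │┃          
     ┃├────┏━━━━━━━━━━━━━━━━━━┓       
     ┃│  1 ┃ FileBrowser      ┃       
     ┃├────┠──────────────────┨       
     ┃│ 13 ┃> [-] app/        ┃       
     ┃└────┃    handler.go    ┃       
     ┗━━━━━┃    [+] src/      ┃       
           ┃    handler.c     ┃       
           ┃    [+] scripts/  ┃       
           ┃                  ┃       
           ┃                  ┃       
           ┃                  ┃       
           ┗━━━━━━━━━━━━━━━━━━┛       


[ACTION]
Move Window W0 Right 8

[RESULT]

             ┃ SlidingPuzzle       ┃  
             ┠─────────────────────┨  
             ┃┌────┬────┬────┬────┐┃  
             ┃│  6 │  3 │  5 │  4 │┃  
             ┃├────┼────┼────┼────┤┃  
             ┃│  2 │  8 │    │ 11 │┃  
           ┏━━━━━━━━━━━━━━━━━━┓───┤┃  
           ┃ FileBrowser      ┃14 │┃  
           ┠──────────────────┨───┤┃  
           ┃> [-] app/        ┃ 7 │┃  
           ┃    handler.go    ┃───┘┃  
           ┃    [+] src/      ┃━━━━┛  
           ┃    handler.c     ┃       
           ┃    [+] scripts/  ┃       
           ┃                  ┃       
           ┃                  ┃       
           ┃                  ┃       
           ┗━━━━━━━━━━━━━━━━━━┛       


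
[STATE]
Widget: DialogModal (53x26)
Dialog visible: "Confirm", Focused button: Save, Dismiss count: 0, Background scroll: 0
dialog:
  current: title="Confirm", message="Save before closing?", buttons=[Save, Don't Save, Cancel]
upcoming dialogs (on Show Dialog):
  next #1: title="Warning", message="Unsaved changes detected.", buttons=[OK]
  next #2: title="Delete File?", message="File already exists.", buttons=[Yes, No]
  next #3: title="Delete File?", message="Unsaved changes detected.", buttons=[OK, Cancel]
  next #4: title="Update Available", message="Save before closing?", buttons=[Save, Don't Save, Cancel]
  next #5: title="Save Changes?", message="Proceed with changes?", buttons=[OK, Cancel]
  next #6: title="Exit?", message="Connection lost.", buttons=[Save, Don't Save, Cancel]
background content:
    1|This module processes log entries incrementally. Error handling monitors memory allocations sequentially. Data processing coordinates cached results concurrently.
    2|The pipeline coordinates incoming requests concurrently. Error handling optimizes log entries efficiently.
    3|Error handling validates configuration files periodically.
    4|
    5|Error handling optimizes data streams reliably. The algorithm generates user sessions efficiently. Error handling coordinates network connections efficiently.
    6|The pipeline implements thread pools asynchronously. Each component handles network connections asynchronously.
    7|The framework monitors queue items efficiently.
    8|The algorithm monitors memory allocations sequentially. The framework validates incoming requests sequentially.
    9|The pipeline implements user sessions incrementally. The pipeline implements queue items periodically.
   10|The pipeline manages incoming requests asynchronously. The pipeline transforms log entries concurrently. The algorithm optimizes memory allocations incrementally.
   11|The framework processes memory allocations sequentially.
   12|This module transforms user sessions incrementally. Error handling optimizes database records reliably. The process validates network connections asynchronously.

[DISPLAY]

This module processes log entries incrementally. Erro
The pipeline coordinates incoming requests concurrent
Error handling validates configuration files periodic
                                                     
Error handling optimizes data streams reliably. The a
The pipeline implements thread pools asynchronously. 
The framework monitors queue items efficiently.      
The algorithm monitors memory allocations sequentiall
The pipeline implements user sessions incrementally. 
The pipeline manages incoming requests asynchronously
The framew┌──────────────────────────────┐ sequential
This modul│           Confirm            │mentally. E
          │     Save before closing?     │           
          │ [Save]  Don't Save   Cancel  │           
          └──────────────────────────────┘           
                                                     
                                                     
                                                     
                                                     
                                                     
                                                     
                                                     
                                                     
                                                     
                                                     
                                                     


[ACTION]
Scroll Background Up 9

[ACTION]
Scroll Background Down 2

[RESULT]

Error handling validates configuration files periodic
                                                     
Error handling optimizes data streams reliably. The a
The pipeline implements thread pools asynchronously. 
The framework monitors queue items efficiently.      
The algorithm monitors memory allocations sequentiall
The pipeline implements user sessions incrementally. 
The pipeline manages incoming requests asynchronously
The framework processes memory allocations sequential
This module transforms user sessions incrementally. E
          ┌──────────────────────────────┐           
          │           Confirm            │           
          │     Save before closing?     │           
          │ [Save]  Don't Save   Cancel  │           
          └──────────────────────────────┘           
                                                     
                                                     
                                                     
                                                     
                                                     
                                                     
                                                     
                                                     
                                                     
                                                     
                                                     


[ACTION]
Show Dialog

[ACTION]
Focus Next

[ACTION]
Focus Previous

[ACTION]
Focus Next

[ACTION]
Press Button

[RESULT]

Error handling validates configuration files periodic
                                                     
Error handling optimizes data streams reliably. The a
The pipeline implements thread pools asynchronously. 
The framework monitors queue items efficiently.      
The algorithm monitors memory allocations sequentiall
The pipeline implements user sessions incrementally. 
The pipeline manages incoming requests asynchronously
The framework processes memory allocations sequential
This module transforms user sessions incrementally. E
                                                     
                                                     
                                                     
                                                     
                                                     
                                                     
                                                     
                                                     
                                                     
                                                     
                                                     
                                                     
                                                     
                                                     
                                                     
                                                     


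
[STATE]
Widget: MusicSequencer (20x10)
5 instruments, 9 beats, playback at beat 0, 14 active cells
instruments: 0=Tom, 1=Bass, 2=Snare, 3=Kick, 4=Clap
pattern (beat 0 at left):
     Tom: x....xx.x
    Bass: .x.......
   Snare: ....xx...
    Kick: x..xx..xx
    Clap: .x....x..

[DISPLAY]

      ▼12345678     
   Tom█····██·█     
  Bass·█·······     
 Snare····██···     
  Kick█··██··██     
  Clap·█····█··     
                    
                    
                    
                    


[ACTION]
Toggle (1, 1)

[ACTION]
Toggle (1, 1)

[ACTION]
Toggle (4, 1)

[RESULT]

      ▼12345678     
   Tom█····██·█     
  Bass·█·······     
 Snare····██···     
  Kick█··██··██     
  Clap······█··     
                    
                    
                    
                    


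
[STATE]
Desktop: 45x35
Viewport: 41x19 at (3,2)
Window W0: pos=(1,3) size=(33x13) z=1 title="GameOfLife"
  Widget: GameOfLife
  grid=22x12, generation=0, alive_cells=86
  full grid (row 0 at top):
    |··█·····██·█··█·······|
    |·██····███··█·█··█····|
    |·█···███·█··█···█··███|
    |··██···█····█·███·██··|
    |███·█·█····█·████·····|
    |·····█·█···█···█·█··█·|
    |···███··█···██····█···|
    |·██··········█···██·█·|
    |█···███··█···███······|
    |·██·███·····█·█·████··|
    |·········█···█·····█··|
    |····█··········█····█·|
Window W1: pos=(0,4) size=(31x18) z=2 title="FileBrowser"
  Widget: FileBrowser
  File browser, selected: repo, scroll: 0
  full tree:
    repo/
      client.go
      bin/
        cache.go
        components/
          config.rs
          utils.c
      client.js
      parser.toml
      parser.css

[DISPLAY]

                                         
━━━━━━━━━━━━━━━━━━━━━━━━━━━━━━┓          
━━━━━━━━━━━━━━━━━━━━━━━━━━━┓  ┃          
ileBrowser                 ┃──┨          
───────────────────────────┨  ┃          
[-] repo/                  ┃  ┃          
  client.go                ┃  ┃          
  [+] bin/                 ┃  ┃          
  client.js                ┃  ┃          
  parser.toml              ┃  ┃          
  parser.css               ┃  ┃          
                           ┃  ┃          
                           ┃  ┃          
                           ┃━━┛          
                           ┃             
                           ┃             
                           ┃             
                           ┃             
                           ┃             


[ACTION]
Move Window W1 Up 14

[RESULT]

───────────────────────────┨             
[-] repo/                  ┃━━┓          
  client.go                ┃  ┃          
  [+] bin/                 ┃──┨          
  client.js                ┃  ┃          
  parser.toml              ┃  ┃          
  parser.css               ┃  ┃          
                           ┃  ┃          
                           ┃  ┃          
                           ┃  ┃          
                           ┃  ┃          
                           ┃  ┃          
                           ┃  ┃          
                           ┃━━┛          
                           ┃             
━━━━━━━━━━━━━━━━━━━━━━━━━━━┛             
                                         
                                         
                                         


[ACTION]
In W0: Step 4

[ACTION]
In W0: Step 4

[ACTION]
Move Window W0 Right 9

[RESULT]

───────────────────────────┨             
[-] repo/                  ┃━━━━━━━━━━━┓ 
  client.go                ┃           ┃ 
  [+] bin/                 ┃───────────┨ 
  client.js                ┃           ┃ 
  parser.toml              ┃█·         ┃ 
  parser.css               ┃··         ┃ 
                           ┃··         ┃ 
                           ┃··         ┃ 
                           ┃··         ┃ 
                           ┃··         ┃ 
                           ┃··         ┃ 
                           ┃█·         ┃ 
                           ┃━━━━━━━━━━━┛ 
                           ┃             
━━━━━━━━━━━━━━━━━━━━━━━━━━━┛             
                                         
                                         
                                         


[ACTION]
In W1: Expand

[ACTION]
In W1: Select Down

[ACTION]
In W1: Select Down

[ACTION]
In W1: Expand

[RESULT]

───────────────────────────┨             
[-] repo/                  ┃━━━━━━━━━━━┓ 
  client.go                ┃           ┃ 
> [-] bin/                 ┃───────────┨ 
    cache.go               ┃           ┃ 
    [+] components/        ┃█·         ┃ 
  client.js                ┃··         ┃ 
  parser.toml              ┃··         ┃ 
  parser.css               ┃··         ┃ 
                           ┃··         ┃ 
                           ┃··         ┃ 
                           ┃··         ┃ 
                           ┃█·         ┃ 
                           ┃━━━━━━━━━━━┛ 
                           ┃             
━━━━━━━━━━━━━━━━━━━━━━━━━━━┛             
                                         
                                         
                                         


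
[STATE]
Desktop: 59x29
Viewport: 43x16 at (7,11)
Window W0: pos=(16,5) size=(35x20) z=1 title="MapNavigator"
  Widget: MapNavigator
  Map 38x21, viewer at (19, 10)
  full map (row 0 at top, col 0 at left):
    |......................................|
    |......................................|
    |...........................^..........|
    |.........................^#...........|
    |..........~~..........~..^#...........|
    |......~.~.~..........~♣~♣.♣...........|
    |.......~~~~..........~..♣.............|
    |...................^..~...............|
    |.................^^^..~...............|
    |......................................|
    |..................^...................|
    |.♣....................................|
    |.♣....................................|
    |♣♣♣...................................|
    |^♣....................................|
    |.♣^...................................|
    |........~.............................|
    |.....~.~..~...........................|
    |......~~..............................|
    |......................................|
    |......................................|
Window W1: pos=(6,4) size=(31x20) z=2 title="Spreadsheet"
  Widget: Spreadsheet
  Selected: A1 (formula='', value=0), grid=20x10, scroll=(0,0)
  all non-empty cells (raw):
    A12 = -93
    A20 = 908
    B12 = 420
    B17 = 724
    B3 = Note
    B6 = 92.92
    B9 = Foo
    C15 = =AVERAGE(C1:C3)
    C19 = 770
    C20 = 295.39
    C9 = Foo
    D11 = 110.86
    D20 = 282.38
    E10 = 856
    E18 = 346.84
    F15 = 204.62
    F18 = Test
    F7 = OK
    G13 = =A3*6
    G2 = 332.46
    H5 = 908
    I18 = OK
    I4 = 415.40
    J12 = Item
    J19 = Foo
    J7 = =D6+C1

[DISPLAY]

  2        0       0       0 ┃~♣.♣.........
  3        0Note           0 ┃.♣...........
  4        0       0       0 ┃.............
  5        0       0       0 ┃.............
  6        0   92.92       0 ┃.............
  7        0       0       0 ┃.............
  8        0       0       0 ┃.............
  9        0Foo     Foo      ┃.............
 10        0       0       0 ┃.............
 11        0       0       0 ┃.............
 12      -93     420       0 ┃.............
 13        0       0       0 ┃.............
━━━━━━━━━━━━━━━━━━━━━━━━━━━━━┛.............
         ┗━━━━━━━━━━━━━━━━━━━━━━━━━━━━━━━━━
                                           
                                           


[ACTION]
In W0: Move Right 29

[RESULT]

  2        0       0       0 ┃             
  3        0Note           0 ┃             
  4        0       0       0 ┃             
  5        0       0       0 ┃             
  6        0   92.92       0 ┃             
  7        0       0       0 ┃             
  8        0       0       0 ┃             
  9        0Foo     Foo      ┃             
 10        0       0       0 ┃             
 11        0       0       0 ┃             
 12      -93     420       0 ┃             
 13        0       0       0 ┃             
━━━━━━━━━━━━━━━━━━━━━━━━━━━━━┛             
         ┗━━━━━━━━━━━━━━━━━━━━━━━━━━━━━━━━━
                                           
                                           


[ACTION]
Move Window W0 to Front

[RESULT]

  2      ┃~♣~♣.♣...........                
  3      ┃~..♣.............                
  4      ┃.~...............                
  5      ┃.~...............                
  6      ┃.................                
  7      ┃................@                
  8      ┃.................                
  9      ┃.................                
 10      ┃.................                
 11      ┃.................                
 12      ┃.................                
 13      ┃.................                
━━━━━━━━━┃.................                
         ┗━━━━━━━━━━━━━━━━━━━━━━━━━━━━━━━━━
                                           
                                           


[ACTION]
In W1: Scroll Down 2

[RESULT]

  4      ┃~♣~♣.♣...........                
  5      ┃~..♣.............                
  6      ┃.~...............                
  7      ┃.~...............                
  8      ┃.................                
  9      ┃................@                
 10      ┃.................                
 11      ┃.................                
 12      ┃.................                
 13      ┃.................                
 14      ┃.................                
 15      ┃.................                
━━━━━━━━━┃.................                
         ┗━━━━━━━━━━━━━━━━━━━━━━━━━━━━━━━━━
                                           
                                           


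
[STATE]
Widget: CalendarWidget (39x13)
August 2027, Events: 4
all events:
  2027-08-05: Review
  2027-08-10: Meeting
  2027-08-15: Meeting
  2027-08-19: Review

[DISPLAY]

              August 2027              
Mo Tu We Th Fr Sa Su                   
                   1                   
 2  3  4  5*  6  7  8                  
 9 10* 11 12 13 14 15*                 
16 17 18 19* 20 21 22                  
23 24 25 26 27 28 29                   
30 31                                  
                                       
                                       
                                       
                                       
                                       


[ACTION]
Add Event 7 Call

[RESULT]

              August 2027              
Mo Tu We Th Fr Sa Su                   
                   1                   
 2  3  4  5*  6  7*  8                 
 9 10* 11 12 13 14 15*                 
16 17 18 19* 20 21 22                  
23 24 25 26 27 28 29                   
30 31                                  
                                       
                                       
                                       
                                       
                                       


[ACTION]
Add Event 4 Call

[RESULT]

              August 2027              
Mo Tu We Th Fr Sa Su                   
                   1                   
 2  3  4*  5*  6  7*  8                
 9 10* 11 12 13 14 15*                 
16 17 18 19* 20 21 22                  
23 24 25 26 27 28 29                   
30 31                                  
                                       
                                       
                                       
                                       
                                       


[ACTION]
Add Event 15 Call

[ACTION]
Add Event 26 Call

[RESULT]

              August 2027              
Mo Tu We Th Fr Sa Su                   
                   1                   
 2  3  4*  5*  6  7*  8                
 9 10* 11 12 13 14 15*                 
16 17 18 19* 20 21 22                  
23 24 25 26* 27 28 29                  
30 31                                  
                                       
                                       
                                       
                                       
                                       


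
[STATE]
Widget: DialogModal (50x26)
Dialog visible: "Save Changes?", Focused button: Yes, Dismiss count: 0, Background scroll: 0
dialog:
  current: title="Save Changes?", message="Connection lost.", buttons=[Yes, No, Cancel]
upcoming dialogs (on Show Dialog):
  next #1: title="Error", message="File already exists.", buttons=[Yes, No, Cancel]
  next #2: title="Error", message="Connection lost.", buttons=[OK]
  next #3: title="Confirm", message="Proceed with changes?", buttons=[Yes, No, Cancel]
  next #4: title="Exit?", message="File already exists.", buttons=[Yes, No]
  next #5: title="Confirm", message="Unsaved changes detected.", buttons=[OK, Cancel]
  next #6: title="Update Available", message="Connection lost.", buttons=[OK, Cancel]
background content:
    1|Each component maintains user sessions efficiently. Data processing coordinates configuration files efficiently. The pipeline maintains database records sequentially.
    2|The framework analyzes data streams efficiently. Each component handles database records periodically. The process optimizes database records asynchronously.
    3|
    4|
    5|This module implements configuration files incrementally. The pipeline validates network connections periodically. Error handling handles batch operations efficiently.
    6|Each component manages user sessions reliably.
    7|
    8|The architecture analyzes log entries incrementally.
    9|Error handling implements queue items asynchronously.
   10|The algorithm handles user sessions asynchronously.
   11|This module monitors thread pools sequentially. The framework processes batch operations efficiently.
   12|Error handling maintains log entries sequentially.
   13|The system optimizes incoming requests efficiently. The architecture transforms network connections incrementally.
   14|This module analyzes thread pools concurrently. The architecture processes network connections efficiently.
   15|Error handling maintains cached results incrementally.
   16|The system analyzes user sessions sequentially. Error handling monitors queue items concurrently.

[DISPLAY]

Each component maintains user sessions efficiently
The framework analyzes data streams efficiently. E
                                                  
                                                  
This module implements configuration files increme
Each component manages user sessions reliably.    
                                                  
The architecture analyzes log entries incrementall
Error handling implements queue items asynchronous
The algorithm handles user sessions asynchronously
This module m┌─────────────────────┐quentially. Th
Error handlin│    Save Changes?    │ sequentially.
The system op│   Connection lost.  │ts efficiently
This module a│ [Yes]  No   Cancel  │ncurrently. Th
Error handlin└─────────────────────┘lts incrementa
The system analyzes user sessions sequentially. Er
                                                  
                                                  
                                                  
                                                  
                                                  
                                                  
                                                  
                                                  
                                                  
                                                  


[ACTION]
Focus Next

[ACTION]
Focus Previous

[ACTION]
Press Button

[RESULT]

Each component maintains user sessions efficiently
The framework analyzes data streams efficiently. E
                                                  
                                                  
This module implements configuration files increme
Each component manages user sessions reliably.    
                                                  
The architecture analyzes log entries incrementall
Error handling implements queue items asynchronous
The algorithm handles user sessions asynchronously
This module monitors thread pools sequentially. Th
Error handling maintains log entries sequentially.
The system optimizes incoming requests efficiently
This module analyzes thread pools concurrently. Th
Error handling maintains cached results incrementa
The system analyzes user sessions sequentially. Er
                                                  
                                                  
                                                  
                                                  
                                                  
                                                  
                                                  
                                                  
                                                  
                                                  


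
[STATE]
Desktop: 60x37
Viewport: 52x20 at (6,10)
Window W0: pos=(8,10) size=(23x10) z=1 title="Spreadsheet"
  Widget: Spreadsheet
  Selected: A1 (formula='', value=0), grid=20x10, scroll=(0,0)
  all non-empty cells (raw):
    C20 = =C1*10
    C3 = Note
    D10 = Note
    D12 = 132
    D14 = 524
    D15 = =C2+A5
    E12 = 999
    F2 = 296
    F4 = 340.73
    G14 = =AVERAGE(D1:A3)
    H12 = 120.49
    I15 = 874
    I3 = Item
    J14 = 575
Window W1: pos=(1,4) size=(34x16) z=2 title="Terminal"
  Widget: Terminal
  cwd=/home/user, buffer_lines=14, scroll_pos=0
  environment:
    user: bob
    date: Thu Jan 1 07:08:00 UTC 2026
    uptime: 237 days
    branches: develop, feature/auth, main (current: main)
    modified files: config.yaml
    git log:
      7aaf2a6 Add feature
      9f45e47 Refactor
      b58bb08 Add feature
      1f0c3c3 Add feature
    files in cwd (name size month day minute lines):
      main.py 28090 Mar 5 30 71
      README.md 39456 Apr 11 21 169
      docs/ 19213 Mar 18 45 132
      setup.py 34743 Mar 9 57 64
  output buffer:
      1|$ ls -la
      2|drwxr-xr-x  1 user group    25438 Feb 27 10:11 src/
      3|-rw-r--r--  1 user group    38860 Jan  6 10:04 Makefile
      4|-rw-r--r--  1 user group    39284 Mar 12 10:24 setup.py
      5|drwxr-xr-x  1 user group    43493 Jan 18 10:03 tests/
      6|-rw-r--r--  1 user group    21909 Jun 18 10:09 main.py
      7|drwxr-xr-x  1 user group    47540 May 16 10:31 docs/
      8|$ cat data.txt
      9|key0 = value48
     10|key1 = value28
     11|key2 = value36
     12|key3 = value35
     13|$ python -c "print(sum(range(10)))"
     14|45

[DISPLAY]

r--r--  1 user group    3928┃                       
r-xr-x  1 user group    4349┃                       
r--r--  1 user group    2190┃                       
r-xr-x  1 user group    4754┃                       
t data.txt                  ┃                       
 = value48                  ┃                       
 = value28                  ┃                       
 = value36                  ┃                       
 = value35                  ┃                       
━━━━━━━━━━━━━━━━━━━━━━━━━━━━┛                       
                                                    
                                                    
                                                    
                                                    
                                                    
                                                    
                                                    
                                                    
                                                    
                                                    


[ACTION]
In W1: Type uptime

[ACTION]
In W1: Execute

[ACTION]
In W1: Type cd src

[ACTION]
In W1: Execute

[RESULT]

 = value36                  ┃                       
 = value35                  ┃                       
thon -c "print(sum(range(10)┃                       
                            ┃                       
time                        ┃                       
00  up 237 days             ┃                       
 src                        ┃                       
                            ┃                       
                            ┃                       
━━━━━━━━━━━━━━━━━━━━━━━━━━━━┛                       
                                                    
                                                    
                                                    
                                                    
                                                    
                                                    
                                                    
                                                    
                                                    
                                                    


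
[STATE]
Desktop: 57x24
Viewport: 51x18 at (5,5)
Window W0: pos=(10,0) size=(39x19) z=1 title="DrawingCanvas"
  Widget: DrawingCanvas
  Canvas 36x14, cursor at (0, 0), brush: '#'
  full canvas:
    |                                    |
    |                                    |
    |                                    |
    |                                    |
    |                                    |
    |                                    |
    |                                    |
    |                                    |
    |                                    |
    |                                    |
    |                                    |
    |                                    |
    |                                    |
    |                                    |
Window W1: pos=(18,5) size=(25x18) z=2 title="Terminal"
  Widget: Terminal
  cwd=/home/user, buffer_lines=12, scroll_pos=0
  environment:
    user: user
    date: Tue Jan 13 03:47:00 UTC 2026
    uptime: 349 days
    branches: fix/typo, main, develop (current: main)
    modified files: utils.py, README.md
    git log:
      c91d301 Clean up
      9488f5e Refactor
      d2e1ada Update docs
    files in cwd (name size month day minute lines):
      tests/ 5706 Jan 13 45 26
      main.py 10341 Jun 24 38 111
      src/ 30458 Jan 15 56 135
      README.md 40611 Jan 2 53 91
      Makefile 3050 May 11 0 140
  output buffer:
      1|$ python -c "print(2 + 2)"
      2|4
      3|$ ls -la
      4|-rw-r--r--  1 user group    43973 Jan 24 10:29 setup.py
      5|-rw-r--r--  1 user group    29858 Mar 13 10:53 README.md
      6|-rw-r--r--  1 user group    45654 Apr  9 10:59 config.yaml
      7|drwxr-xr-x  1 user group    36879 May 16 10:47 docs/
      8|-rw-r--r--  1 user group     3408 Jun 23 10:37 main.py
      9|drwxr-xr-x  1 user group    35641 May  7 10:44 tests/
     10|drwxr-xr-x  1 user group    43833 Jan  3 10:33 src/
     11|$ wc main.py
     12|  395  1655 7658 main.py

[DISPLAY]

     ┃       ┏━━━━━━━━━━━━━━━━━━━━━━━┓     ┃       
     ┃       ┃ Terminal              ┃     ┃       
     ┃       ┠───────────────────────┨     ┃       
     ┃       ┃$ python -c "print(2 + ┃     ┃       
     ┃       ┃4                      ┃     ┃       
     ┃       ┃$ ls -la               ┃     ┃       
     ┃       ┃-rw-r--r--  1 user grou┃     ┃       
     ┃       ┃-rw-r--r--  1 user grou┃     ┃       
     ┃       ┃-rw-r--r--  1 user grou┃     ┃       
     ┃       ┃drwxr-xr-x  1 user grou┃     ┃       
     ┃       ┃-rw-r--r--  1 user grou┃     ┃       
     ┃       ┃drwxr-xr-x  1 user grou┃     ┃       
     ┃       ┃drwxr-xr-x  1 user grou┃     ┃       
     ┗━━━━━━━┃$ wc main.py           ┃━━━━━┛       
             ┃  395  1655 7658 main.p┃             
             ┃$ █                    ┃             
             ┃                       ┃             
             ┗━━━━━━━━━━━━━━━━━━━━━━━┛             


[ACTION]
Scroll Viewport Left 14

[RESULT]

          ┃       ┏━━━━━━━━━━━━━━━━━━━━━━━┓     ┃  
          ┃       ┃ Terminal              ┃     ┃  
          ┃       ┠───────────────────────┨     ┃  
          ┃       ┃$ python -c "print(2 + ┃     ┃  
          ┃       ┃4                      ┃     ┃  
          ┃       ┃$ ls -la               ┃     ┃  
          ┃       ┃-rw-r--r--  1 user grou┃     ┃  
          ┃       ┃-rw-r--r--  1 user grou┃     ┃  
          ┃       ┃-rw-r--r--  1 user grou┃     ┃  
          ┃       ┃drwxr-xr-x  1 user grou┃     ┃  
          ┃       ┃-rw-r--r--  1 user grou┃     ┃  
          ┃       ┃drwxr-xr-x  1 user grou┃     ┃  
          ┃       ┃drwxr-xr-x  1 user grou┃     ┃  
          ┗━━━━━━━┃$ wc main.py           ┃━━━━━┛  
                  ┃  395  1655 7658 main.p┃        
                  ┃$ █                    ┃        
                  ┃                       ┃        
                  ┗━━━━━━━━━━━━━━━━━━━━━━━┛        


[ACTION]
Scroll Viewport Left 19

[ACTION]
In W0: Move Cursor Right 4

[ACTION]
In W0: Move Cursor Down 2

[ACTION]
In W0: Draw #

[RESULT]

          ┃    #  ┏━━━━━━━━━━━━━━━━━━━━━━━┓     ┃  
          ┃       ┃ Terminal              ┃     ┃  
          ┃       ┠───────────────────────┨     ┃  
          ┃       ┃$ python -c "print(2 + ┃     ┃  
          ┃       ┃4                      ┃     ┃  
          ┃       ┃$ ls -la               ┃     ┃  
          ┃       ┃-rw-r--r--  1 user grou┃     ┃  
          ┃       ┃-rw-r--r--  1 user grou┃     ┃  
          ┃       ┃-rw-r--r--  1 user grou┃     ┃  
          ┃       ┃drwxr-xr-x  1 user grou┃     ┃  
          ┃       ┃-rw-r--r--  1 user grou┃     ┃  
          ┃       ┃drwxr-xr-x  1 user grou┃     ┃  
          ┃       ┃drwxr-xr-x  1 user grou┃     ┃  
          ┗━━━━━━━┃$ wc main.py           ┃━━━━━┛  
                  ┃  395  1655 7658 main.p┃        
                  ┃$ █                    ┃        
                  ┃                       ┃        
                  ┗━━━━━━━━━━━━━━━━━━━━━━━┛        
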